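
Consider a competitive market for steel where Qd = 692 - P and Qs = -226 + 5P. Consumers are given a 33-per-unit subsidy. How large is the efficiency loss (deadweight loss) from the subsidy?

Deadweight loss = 453.75

Pre-subsidy: 692 - P = -226 + 5P gives P* = 153, Q* = 539.
With the rebate, buyers effectively pay Pb = Ps − 33, where Ps is the price sellers receive.
Demand in terms of Ps becomes Qd = 692 − 1(Ps − 33) = 725 - Ps. Setting this equal to supply: 725 - Ps = -226 + 5Ps, so Ps = 158.5.
Buyers pay Pb = 158.5 − 33 = 125.5; Q' = -226 + 5·158.5 = 566.5.
The subsidy expands output by 566.5 − 539 = 27.5 past the efficient level; on those units the gap between marginal cost and willingness to pay runs from 0 up to 33.
DWL = ½ × 33 × 27.5 = 453.75.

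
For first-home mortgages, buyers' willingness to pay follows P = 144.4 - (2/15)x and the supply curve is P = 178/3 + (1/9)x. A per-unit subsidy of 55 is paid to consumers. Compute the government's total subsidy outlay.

Pre-subsidy: 144.4 - (2/15)x = 178/3 + (1/9)x gives x* = 348 and P* = 98.
With the rebate, buyers effectively pay Pb = Ps − 55, where Ps is the price sellers receive.
On the curves, Pb = 144.4 - (2/15)x and Ps = 178/3 + (1/9)x; the wedge Ps − Pb = 55 gives 178/3 + (1/9)x − (144.4 - (2/15)x) = 55, so x' = 573.
Then Pb = 144.4 − (2/15)·573 = 68 and Ps = 178/3 + (1/9)·573 = 123.
Government outlay = subsidy × quantity = 55 × 573 = 31515.

Government cost = 31515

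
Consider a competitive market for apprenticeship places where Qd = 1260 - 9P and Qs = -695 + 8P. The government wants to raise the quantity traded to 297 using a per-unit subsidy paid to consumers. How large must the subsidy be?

Required subsidy s = 17 per unit

At Q = 297, invert demand for the buyer price: Pb = (1260 − 297)/9 = 107; invert supply for the seller price: Ps = (297 − (-695))/8 = 124.
The subsidy must fill the gap: s = Ps − Pb = 124 − 107 = 17.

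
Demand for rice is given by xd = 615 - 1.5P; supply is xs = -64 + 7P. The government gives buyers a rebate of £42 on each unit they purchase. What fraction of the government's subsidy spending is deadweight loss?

DWL / government spending = 147/3100

Pre-subsidy: 615 - 1.5P = -64 + 7P gives P* = 1358/17, x* = 8418/17.
With the rebate, buyers effectively pay Pb = Ps − 42, where Ps is the price sellers receive.
Demand in terms of Ps becomes xd = 615 − 1.5(Ps − 42) = 678 - 1.5Ps. Setting this equal to supply: 678 - 1.5Ps = -64 + 7Ps, so Ps = 1484/17.
Buyers pay Pb = 1484/17 − 42 = 770/17; x' = -64 + 7·(1484/17) = 9300/17.
ΔCS = ½(8418/17 + 9300/17)(1358/17 − 770/17) = 5209092/289; ΔPS = ½(8418/17 + 9300/17)(1484/17 − 1358/17) = 1116234/289.
Government spending = 42 × 9300/17 = 390600/17.
DWL = ½ × 42 × (9300/17 − 8418/17) = 18522/17; fraction = (18522/17) / (390600/17) = 147/3100.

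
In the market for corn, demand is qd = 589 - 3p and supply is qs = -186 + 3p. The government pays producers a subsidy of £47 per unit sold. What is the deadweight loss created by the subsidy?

Deadweight loss = £1656.75

Pre-subsidy: 589 - 3p = -186 + 3p gives p* = 775/6, q* = 201.5.
With the subsidy, sellers receive ps = pb + 47 for each unit, where pb is the price buyers pay.
Supply in terms of pb becomes qs = -186 + 3(pb + 47) = -45 + 3pb. Setting this equal to demand: 589 - 3pb = -45 + 3pb, so pb = 317/3.
Sellers receive ps = 317/3 + 47 = 458/3; q' = 589 − 3·(317/3) = 272.
The subsidy expands output by 272 − 201.5 = 70.5 past the efficient level; on those units the gap between marginal cost and willingness to pay runs from 0 up to 47.
DWL = ½ × 47 × 70.5 = 1656.75.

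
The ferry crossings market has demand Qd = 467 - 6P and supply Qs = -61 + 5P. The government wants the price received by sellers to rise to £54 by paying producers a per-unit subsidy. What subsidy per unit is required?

At a seller price of 54, quantity supplied is -61 + 5·54 = 209.
Buyers absorb 209 only when they pay Pb with 467 − 6·Pb = 209, i.e. Pb = 43.
s = Ps − Pb = 54 − 43 = 11.

Required subsidy s = £11 per unit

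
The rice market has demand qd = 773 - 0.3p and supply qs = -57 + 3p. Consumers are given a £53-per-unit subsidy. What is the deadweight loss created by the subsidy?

Pre-subsidy: 773 - 0.3p = -57 + 3p gives p* = 8300/33, q* = 7673/11.
With the rebate, buyers effectively pay pb = ps − 53, where ps is the price sellers receive.
Demand in terms of ps becomes qd = 773 − 0.3(ps − 53) = 788.9 - 0.3ps. Setting this equal to supply: 788.9 - 0.3ps = -57 + 3ps, so ps = 769/3.
Buyers pay pb = 769/3 − 53 = 610/3; q' = -57 + 3·(769/3) = 712.
The subsidy expands output by 712 − 7673/11 = 159/11 past the efficient level; on those units the gap between marginal cost and willingness to pay runs from 0 up to 53.
DWL = ½ × 53 × 159/11 = 8427/22.

Deadweight loss = 8427/22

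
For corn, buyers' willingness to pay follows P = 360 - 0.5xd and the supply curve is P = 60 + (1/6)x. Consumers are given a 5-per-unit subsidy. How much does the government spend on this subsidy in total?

Government cost = 2287.5

Pre-subsidy: 360 - 0.5x = 60 + (1/6)x gives x* = 450 and P* = 135.
With the rebate, buyers effectively pay Pb = Ps − 5, where Ps is the price sellers receive.
On the curves, Pb = 360 - 0.5x and Ps = 60 + (1/6)x; the wedge Ps − Pb = 5 gives 60 + (1/6)x − (360 - 0.5x) = 5, so x' = 457.5.
Then Pb = 360 − 0.5·457.5 = 131.25 and Ps = 60 + (1/6)·457.5 = 136.25.
Government outlay = subsidy × quantity = 5 × 457.5 = 2287.5.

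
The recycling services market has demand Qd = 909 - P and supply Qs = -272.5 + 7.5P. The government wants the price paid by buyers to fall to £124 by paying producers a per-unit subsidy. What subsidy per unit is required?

Required subsidy s = £17 per unit

At a buyer price of 124, quantity demanded is 909 − 1·124 = 785.
Sellers supply 785 only when they receive Ps with -272.5 + 7.5·Ps = 785, i.e. Ps = 141.
s = Ps − Pb = 141 − 124 = 17.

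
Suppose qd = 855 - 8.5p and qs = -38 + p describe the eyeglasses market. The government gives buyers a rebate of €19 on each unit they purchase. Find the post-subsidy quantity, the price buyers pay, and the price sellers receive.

Pre-subsidy: 855 - 8.5p = -38 + p gives p* = 94, q* = 56.
With the rebate, buyers effectively pay pb = ps − 19, where ps is the price sellers receive.
Demand in terms of ps becomes qd = 855 − 8.5(ps − 19) = 1016.5 - 8.5ps. Setting this equal to supply: 1016.5 - 8.5ps = -38 + ps, so ps = 111.
Buyers pay pb = 111 − 19 = 92; q' = -38 + 1·111 = 73.

q' = 73; buyers pay €92; sellers receive €111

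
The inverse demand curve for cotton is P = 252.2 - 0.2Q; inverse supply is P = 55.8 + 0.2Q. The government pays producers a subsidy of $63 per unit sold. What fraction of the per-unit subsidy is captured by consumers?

Pre-subsidy: 252.2 - 0.2Q = 55.8 + 0.2Q gives Q* = 491 and P* = 154.
With the subsidy, sellers receive Ps = Pb + 63 for each unit, where Pb is the price buyers pay.
On the curves, Pb = 252.2 - 0.2Q and Ps = 55.8 + 0.2Q; the wedge Ps − Pb = 63 gives 55.8 + 0.2Q − (252.2 - 0.2Q) = 63, so Q' = 648.5.
Then Pb = 252.2 − 0.2·648.5 = 122.5 and Ps = 55.8 + 0.2·648.5 = 185.5.
Buyers' price falls by P* − Pb = 154 − 122.5 = 31.5; sellers' price rises by Ps − P* = 185.5 − 154 = 31.5.
So consumers capture 31.5/63 = 0.5 of each unit of subsidy.

Consumer share = 0.5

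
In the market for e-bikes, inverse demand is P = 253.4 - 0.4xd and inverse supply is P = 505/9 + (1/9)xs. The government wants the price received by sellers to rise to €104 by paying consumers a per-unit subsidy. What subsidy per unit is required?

At a seller price of 104, quantity supplied is -505 + 9·104 = 431.
Buyers absorb 431 only when they pay Pb = 253.4 − 0.4·431 = 81.
s = Ps − Pb = 104 − 81 = 23.

Required subsidy s = €23 per unit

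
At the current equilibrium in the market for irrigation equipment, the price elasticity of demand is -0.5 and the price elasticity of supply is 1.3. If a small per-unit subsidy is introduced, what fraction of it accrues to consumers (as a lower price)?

Consumer share = 13/18

For a small subsidy around the equilibrium, the benefit split depends on the relative slopes, which at a point are proportional to the elasticities.
Buyer share = εs/(εs + |εd|) = 1.3/(1.3 + 0.5) = 13/18; seller share = |εd|/(εs + |εd|) = 5/18.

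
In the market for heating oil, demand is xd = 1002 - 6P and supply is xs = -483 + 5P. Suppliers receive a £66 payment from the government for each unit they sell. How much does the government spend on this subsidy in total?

Pre-subsidy: 1002 - 6P = -483 + 5P gives P* = 135, x* = 192.
With the subsidy, sellers receive Ps = Pb + 66 for each unit, where Pb is the price buyers pay.
Supply in terms of Pb becomes xs = -483 + 5(Pb + 66) = -153 + 5Pb. Setting this equal to demand: 1002 - 6Pb = -153 + 5Pb, so Pb = 105.
Sellers receive Ps = 105 + 66 = 171; x' = 1002 − 6·105 = 372.
Government outlay = subsidy × quantity = 66 × 372 = 24552.

Government cost = £24552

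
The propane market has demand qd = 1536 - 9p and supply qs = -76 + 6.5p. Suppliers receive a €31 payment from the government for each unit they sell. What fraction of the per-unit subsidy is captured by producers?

Pre-subsidy: 1536 - 9p = -76 + 6.5p gives p* = 104, q* = 600.
With the subsidy, sellers receive ps = pb + 31 for each unit, where pb is the price buyers pay.
Supply in terms of pb becomes qs = -76 + 6.5(pb + 31) = 125.5 + 6.5pb. Setting this equal to demand: 1536 - 9pb = 125.5 + 6.5pb, so pb = 91.
Sellers receive ps = 91 + 31 = 122; q' = 1536 − 9·91 = 717.
Buyers' price falls by p* − pb = 104 − 91 = 13; sellers' price rises by ps − p* = 122 − 104 = 18.
So producers capture 18/31 = 18/31 of each unit of subsidy.

Producer share = 18/31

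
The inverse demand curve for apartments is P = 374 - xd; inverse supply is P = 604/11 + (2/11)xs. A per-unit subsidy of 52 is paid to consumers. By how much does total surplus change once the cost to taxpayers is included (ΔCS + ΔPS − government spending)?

Net change in total surplus = -1144

Pre-subsidy: 374 - x = 604/11 + (2/11)x gives x* = 270 and P* = 104.
With the rebate, buyers effectively pay Pb = Ps − 52, where Ps is the price sellers receive.
On the curves, Pb = 374 - x and Ps = 604/11 + (2/11)x; the wedge Ps − Pb = 52 gives 604/11 + (2/11)x − (374 - x) = 52, so x' = 314.
Then Pb = 374 − 1·314 = 60 and Ps = 604/11 + (2/11)·314 = 112.
ΔCS = ½(270 + 314)(104 − 60) = 12848; ΔPS = ½(270 + 314)(112 − 104) = 2336.
Government spending = 52 × 314 = 16328.
Net change = 12848 + 2336 − 16328 = -1144. The loss equals the DWL triangle ½·52·44.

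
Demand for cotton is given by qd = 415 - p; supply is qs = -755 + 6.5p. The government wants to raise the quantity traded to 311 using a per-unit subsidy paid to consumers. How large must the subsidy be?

Required subsidy s = 60 per unit

At q = 311, invert demand for the buyer price: pb = (415 − 311)/1 = 104; invert supply for the seller price: ps = (311 − (-755))/6.5 = 164.
The subsidy must fill the gap: s = ps − pb = 164 − 104 = 60.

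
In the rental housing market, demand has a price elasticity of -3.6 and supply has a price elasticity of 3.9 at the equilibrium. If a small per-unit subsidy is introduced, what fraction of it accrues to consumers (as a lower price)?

For a small subsidy around the equilibrium, the benefit split depends on the relative slopes, which at a point are proportional to the elasticities.
Buyer share = εs/(εs + |εd|) = 3.9/(3.9 + 3.6) = 0.52; seller share = |εd|/(εs + |εd|) = 0.48.

Consumer share = 0.52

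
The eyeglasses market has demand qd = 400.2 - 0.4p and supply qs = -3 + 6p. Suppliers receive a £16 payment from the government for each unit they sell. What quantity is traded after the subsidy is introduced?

Pre-subsidy: 400.2 - 0.4p = -3 + 6p gives p* = 63, q* = 375.
With the subsidy, sellers receive ps = pb + 16 for each unit, where pb is the price buyers pay.
Supply in terms of pb becomes qs = -3 + 6(pb + 16) = 93 + 6pb. Setting this equal to demand: 400.2 - 0.4pb = 93 + 6pb, so pb = 48.
Sellers receive ps = 48 + 16 = 64; q' = 400.2 − 0.4·48 = 381.

q' = 381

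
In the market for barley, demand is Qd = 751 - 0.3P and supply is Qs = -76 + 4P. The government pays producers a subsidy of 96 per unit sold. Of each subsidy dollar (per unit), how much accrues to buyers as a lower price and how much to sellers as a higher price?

Buyers gain 3840/43 per unit; sellers gain 288/43 per unit

Pre-subsidy: 751 - 0.3P = -76 + 4P gives P* = 8270/43, Q* = 29812/43.
With the subsidy, sellers receive Ps = Pb + 96 for each unit, where Pb is the price buyers pay.
Supply in terms of Pb becomes Qs = -76 + 4(Pb + 96) = 308 + 4Pb. Setting this equal to demand: 751 - 0.3Pb = 308 + 4Pb, so Pb = 4430/43.
Sellers receive Ps = 4430/43 + 96 = 8558/43; Q' = 751 − 0.3·(4430/43) = 30964/43.
Buyers' price falls by P* − Pb = 8270/43 − 4430/43 = 3840/43; sellers' price rises by Ps − P* = 8558/43 − 8270/43 = 288/43.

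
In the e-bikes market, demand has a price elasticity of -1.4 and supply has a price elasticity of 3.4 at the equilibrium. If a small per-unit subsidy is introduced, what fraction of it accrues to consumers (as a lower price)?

For a small subsidy around the equilibrium, the benefit split depends on the relative slopes, which at a point are proportional to the elasticities.
Buyer share = εs/(εs + |εd|) = 3.4/(3.4 + 1.4) = 17/24; seller share = |εd|/(εs + |εd|) = 7/24.

Consumer share = 17/24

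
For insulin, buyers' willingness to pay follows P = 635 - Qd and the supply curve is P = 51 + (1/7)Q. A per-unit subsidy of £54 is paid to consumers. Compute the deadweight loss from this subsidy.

Pre-subsidy: 635 - Q = 51 + (1/7)Q gives Q* = 511 and P* = 124.
With the rebate, buyers effectively pay Pb = Ps − 54, where Ps is the price sellers receive.
On the curves, Pb = 635 - Q and Ps = 51 + (1/7)Q; the wedge Ps − Pb = 54 gives 51 + (1/7)Q − (635 - Q) = 54, so Q' = 558.25.
Then Pb = 635 − 1·558.25 = 76.75 and Ps = 51 + (1/7)·558.25 = 130.75.
The subsidy expands output by 558.25 − 511 = 47.25 past the efficient level; on those units the gap between marginal cost and willingness to pay runs from 0 up to 54.
DWL = ½ × 54 × 47.25 = 1275.75.

Deadweight loss = £1275.75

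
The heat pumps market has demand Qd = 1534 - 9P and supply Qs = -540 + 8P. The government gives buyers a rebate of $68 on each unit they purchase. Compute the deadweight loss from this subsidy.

Pre-subsidy: 1534 - 9P = -540 + 8P gives P* = 122, Q* = 436.
With the rebate, buyers effectively pay Pb = Ps − 68, where Ps is the price sellers receive.
Demand in terms of Ps becomes Qd = 1534 − 9(Ps − 68) = 2146 - 9Ps. Setting this equal to supply: 2146 - 9Ps = -540 + 8Ps, so Ps = 158.
Buyers pay Pb = 158 − 68 = 90; Q' = -540 + 8·158 = 724.
The subsidy expands output by 724 − 436 = 288 past the efficient level; on those units the gap between marginal cost and willingness to pay runs from 0 up to 68.
DWL = ½ × 68 × 288 = 9792.

Deadweight loss = $9792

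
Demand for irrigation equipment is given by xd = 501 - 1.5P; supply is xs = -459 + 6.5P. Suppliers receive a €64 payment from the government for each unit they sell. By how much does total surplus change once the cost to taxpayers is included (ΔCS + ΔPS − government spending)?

Pre-subsidy: 501 - 1.5P = -459 + 6.5P gives P* = 120, x* = 321.
With the subsidy, sellers receive Ps = Pb + 64 for each unit, where Pb is the price buyers pay.
Supply in terms of Pb becomes xs = -459 + 6.5(Pb + 64) = -43 + 6.5Pb. Setting this equal to demand: 501 - 1.5Pb = -43 + 6.5Pb, so Pb = 68.
Sellers receive Ps = 68 + 64 = 132; x' = 501 − 1.5·68 = 399.
ΔCS = ½(321 + 399)(120 − 68) = 18720; ΔPS = ½(321 + 399)(132 − 120) = 4320.
Government spending = 64 × 399 = 25536.
Net change = 18720 + 4320 − 25536 = -2496. The loss equals the DWL triangle ½·64·78.

Net change in total surplus = -€2496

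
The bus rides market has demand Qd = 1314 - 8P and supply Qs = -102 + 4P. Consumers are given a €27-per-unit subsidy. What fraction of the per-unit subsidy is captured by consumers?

Pre-subsidy: 1314 - 8P = -102 + 4P gives P* = 118, Q* = 370.
With the rebate, buyers effectively pay Pb = Ps − 27, where Ps is the price sellers receive.
Demand in terms of Ps becomes Qd = 1314 − 8(Ps − 27) = 1530 - 8Ps. Setting this equal to supply: 1530 - 8Ps = -102 + 4Ps, so Ps = 136.
Buyers pay Pb = 136 − 27 = 109; Q' = -102 + 4·136 = 442.
Buyers' price falls by P* − Pb = 118 − 109 = 9; sellers' price rises by Ps − P* = 136 − 118 = 18.
So consumers capture 9/27 = 1/3 of each unit of subsidy.

Consumer share = 1/3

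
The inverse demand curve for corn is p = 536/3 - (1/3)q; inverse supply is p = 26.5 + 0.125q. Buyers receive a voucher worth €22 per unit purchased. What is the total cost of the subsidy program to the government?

Pre-subsidy: 536/3 - (1/3)q = 26.5 + 0.125q gives q* = 332 and p* = 68.
With the rebate, buyers effectively pay pb = ps − 22, where ps is the price sellers receive.
On the curves, pb = 536/3 - (1/3)q and ps = 26.5 + 0.125q; the wedge ps − pb = 22 gives 26.5 + 0.125q − (536/3 - (1/3)q) = 22, so q' = 380.
Then pb = 536/3 − (1/3)·380 = 52 and ps = 26.5 + 0.125·380 = 74.
Government outlay = subsidy × quantity = 22 × 380 = 8360.

Government cost = €8360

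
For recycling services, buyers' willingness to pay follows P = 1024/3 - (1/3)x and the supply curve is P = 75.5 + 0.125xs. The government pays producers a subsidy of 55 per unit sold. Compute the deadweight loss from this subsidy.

Deadweight loss = 3300

Pre-subsidy: 1024/3 - (1/3)x = 75.5 + 0.125x gives x* = 580 and P* = 148.
With the subsidy, sellers receive Ps = Pb + 55 for each unit, where Pb is the price buyers pay.
On the curves, Pb = 1024/3 - (1/3)x and Ps = 75.5 + 0.125x; the wedge Ps − Pb = 55 gives 75.5 + 0.125x − (1024/3 - (1/3)x) = 55, so x' = 700.
Then Pb = 1024/3 − (1/3)·700 = 108 and Ps = 75.5 + 0.125·700 = 163.
The subsidy expands output by 700 − 580 = 120 past the efficient level; on those units the gap between marginal cost and willingness to pay runs from 0 up to 55.
DWL = ½ × 55 × 120 = 3300.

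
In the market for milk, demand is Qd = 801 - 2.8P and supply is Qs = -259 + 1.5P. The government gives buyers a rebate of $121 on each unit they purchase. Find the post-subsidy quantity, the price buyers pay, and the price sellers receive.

Pre-subsidy: 801 - 2.8P = -259 + 1.5P gives P* = 10600/43, Q* = 4763/43.
With the rebate, buyers effectively pay Pb = Ps − 121, where Ps is the price sellers receive.
Demand in terms of Ps becomes Qd = 801 − 2.8(Ps − 121) = 1139.8 - 2.8Ps. Setting this equal to supply: 1139.8 - 2.8Ps = -259 + 1.5Ps, so Ps = 13988/43.
Buyers pay Pb = 13988/43 − 121 = 8785/43; Q' = -259 + 1.5·(13988/43) = 9845/43.

Q' = 9845/43; buyers pay 8785/43; sellers receive 13988/43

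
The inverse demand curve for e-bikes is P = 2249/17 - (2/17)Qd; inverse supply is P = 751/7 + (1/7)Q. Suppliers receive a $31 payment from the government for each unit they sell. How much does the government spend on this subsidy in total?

Pre-subsidy: 2249/17 - (2/17)Q = 751/7 + (1/7)Q gives Q* = 96 and P* = 121.
With the subsidy, sellers receive Ps = Pb + 31 for each unit, where Pb is the price buyers pay.
On the curves, Pb = 2249/17 - (2/17)Q and Ps = 751/7 + (1/7)Q; the wedge Ps − Pb = 31 gives 751/7 + (1/7)Q − (2249/17 - (2/17)Q) = 31, so Q' = 215.
Then Pb = 2249/17 − (2/17)·215 = 107 and Ps = 751/7 + (1/7)·215 = 138.
Government outlay = subsidy × quantity = 31 × 215 = 6665.

Government cost = $6665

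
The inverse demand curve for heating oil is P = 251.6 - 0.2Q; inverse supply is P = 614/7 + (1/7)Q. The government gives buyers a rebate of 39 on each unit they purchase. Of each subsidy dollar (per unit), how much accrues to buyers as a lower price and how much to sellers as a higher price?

Pre-subsidy: 251.6 - 0.2Q = 614/7 + (1/7)Q gives Q* = 478 and P* = 156.
With the rebate, buyers effectively pay Pb = Ps − 39, where Ps is the price sellers receive.
On the curves, Pb = 251.6 - 0.2Q and Ps = 614/7 + (1/7)Q; the wedge Ps − Pb = 39 gives 614/7 + (1/7)Q − (251.6 - 0.2Q) = 39, so Q' = 591.75.
Then Pb = 251.6 − 0.2·591.75 = 133.25 and Ps = 614/7 + (1/7)·591.75 = 172.25.
Buyers' price falls by P* − Pb = 156 − 133.25 = 22.75; sellers' price rises by Ps − P* = 172.25 − 156 = 16.25.

Buyers gain 22.75 per unit; sellers gain 16.25 per unit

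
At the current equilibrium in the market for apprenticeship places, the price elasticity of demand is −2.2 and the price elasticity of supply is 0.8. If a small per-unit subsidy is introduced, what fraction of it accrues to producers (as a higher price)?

For a small subsidy around the equilibrium, the benefit split depends on the relative slopes, which at a point are proportional to the elasticities.
Buyer share = εs/(εs + |εd|) = 0.8/(0.8 + 2.2) = 4/15; seller share = |εd|/(εs + |εd|) = 11/15.
So producers capture 11/15 of the subsidy.

Producer share = 11/15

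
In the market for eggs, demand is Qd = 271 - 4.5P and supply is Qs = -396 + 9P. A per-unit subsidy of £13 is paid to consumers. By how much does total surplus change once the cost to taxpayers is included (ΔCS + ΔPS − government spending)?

Pre-subsidy: 271 - 4.5P = -396 + 9P gives P* = 1334/27, Q* = 146/3.
With the rebate, buyers effectively pay Pb = Ps − 13, where Ps is the price sellers receive.
Demand in terms of Ps becomes Qd = 271 − 4.5(Ps − 13) = 329.5 - 4.5Ps. Setting this equal to supply: 329.5 - 4.5Ps = -396 + 9Ps, so Ps = 1451/27.
Buyers pay Pb = 1451/27 − 13 = 1100/27; Q' = -396 + 9·(1451/27) = 263/3.
ΔCS = ½(146/3 + 263/3)(1334/27 − 1100/27) = 5317/9; ΔPS = ½(146/3 + 263/3)(1451/27 − 1334/27) = 5317/18.
Government spending = 13 × 263/3 = 3419/3.
Net change = 5317/9 + 5317/18 − 3419/3 = -253.5. The loss equals the DWL triangle ½·13·39.

Net change in total surplus = -£253.5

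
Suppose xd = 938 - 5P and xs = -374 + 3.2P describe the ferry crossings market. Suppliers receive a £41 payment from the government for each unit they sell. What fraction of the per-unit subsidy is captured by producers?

Producer share = 25/41

Pre-subsidy: 938 - 5P = -374 + 3.2P gives P* = 160, x* = 138.
With the subsidy, sellers receive Ps = Pb + 41 for each unit, where Pb is the price buyers pay.
Supply in terms of Pb becomes xs = -374 + 3.2(Pb + 41) = -242.8 + 3.2Pb. Setting this equal to demand: 938 - 5Pb = -242.8 + 3.2Pb, so Pb = 144.
Sellers receive Ps = 144 + 41 = 185; x' = 938 − 5·144 = 218.
Buyers' price falls by P* − Pb = 160 − 144 = 16; sellers' price rises by Ps − P* = 185 − 160 = 25.
So producers capture 25/41 = 25/41 of each unit of subsidy.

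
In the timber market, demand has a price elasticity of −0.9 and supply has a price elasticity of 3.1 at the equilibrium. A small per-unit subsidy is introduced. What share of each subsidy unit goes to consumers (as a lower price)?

Consumer share = 0.775

For a small subsidy around the equilibrium, the benefit split depends on the relative slopes, which at a point are proportional to the elasticities.
Buyer share = εs/(εs + |εd|) = 3.1/(3.1 + 0.9) = 0.775; seller share = |εd|/(εs + |εd|) = 0.225.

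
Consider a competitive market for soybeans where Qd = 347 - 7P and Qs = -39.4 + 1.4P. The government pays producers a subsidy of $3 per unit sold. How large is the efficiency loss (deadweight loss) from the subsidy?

Pre-subsidy: 347 - 7P = -39.4 + 1.4P gives P* = 46, Q* = 25.
With the subsidy, sellers receive Ps = Pb + 3 for each unit, where Pb is the price buyers pay.
Supply in terms of Pb becomes Qs = -39.4 + 1.4(Pb + 3) = -35.2 + 1.4Pb. Setting this equal to demand: 347 - 7Pb = -35.2 + 1.4Pb, so Pb = 45.5.
Sellers receive Ps = 45.5 + 3 = 48.5; Q' = 347 − 7·45.5 = 28.5.
The subsidy expands output by 28.5 − 25 = 3.5 past the efficient level; on those units the gap between marginal cost and willingness to pay runs from 0 up to 3.
DWL = ½ × 3 × 3.5 = 5.25.

Deadweight loss = $5.25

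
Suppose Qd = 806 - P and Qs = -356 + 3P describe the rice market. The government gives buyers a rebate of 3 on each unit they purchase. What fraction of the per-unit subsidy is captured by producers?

Pre-subsidy: 806 - P = -356 + 3P gives P* = 290.5, Q* = 515.5.
With the rebate, buyers effectively pay Pb = Ps − 3, where Ps is the price sellers receive.
Demand in terms of Ps becomes Qd = 806 − 1(Ps − 3) = 809 - Ps. Setting this equal to supply: 809 - Ps = -356 + 3Ps, so Ps = 291.25.
Buyers pay Pb = 291.25 − 3 = 288.25; Q' = -356 + 3·291.25 = 517.75.
Buyers' price falls by P* − Pb = 290.5 − 288.25 = 2.25; sellers' price rises by Ps − P* = 291.25 − 290.5 = 0.75.
So producers capture 0.75/3 = 0.25 of each unit of subsidy.

Producer share = 0.25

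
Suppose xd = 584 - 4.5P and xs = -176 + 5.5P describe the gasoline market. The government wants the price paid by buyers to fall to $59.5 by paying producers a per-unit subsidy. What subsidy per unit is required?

Required subsidy s = $30 per unit

At a buyer price of 59.5, quantity demanded is 584 − 4.5·59.5 = 316.25.
Sellers supply 316.25 only when they receive Ps with -176 + 5.5·Ps = 316.25, i.e. Ps = 89.5.
s = Ps − Pb = 89.5 − 59.5 = 30.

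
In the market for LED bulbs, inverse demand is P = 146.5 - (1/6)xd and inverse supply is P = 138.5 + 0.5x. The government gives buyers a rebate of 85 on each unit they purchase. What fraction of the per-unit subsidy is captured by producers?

Producer share = 0.75

Pre-subsidy: 146.5 - (1/6)x = 138.5 + 0.5x gives x* = 12 and P* = 144.5.
With the rebate, buyers effectively pay Pb = Ps − 85, where Ps is the price sellers receive.
On the curves, Pb = 146.5 - (1/6)x and Ps = 138.5 + 0.5x; the wedge Ps − Pb = 85 gives 138.5 + 0.5x − (146.5 - (1/6)x) = 85, so x' = 139.5.
Then Pb = 146.5 − (1/6)·139.5 = 123.25 and Ps = 138.5 + 0.5·139.5 = 208.25.
Buyers' price falls by P* − Pb = 144.5 − 123.25 = 21.25; sellers' price rises by Ps − P* = 208.25 − 144.5 = 63.75.
So producers capture 63.75/85 = 0.75 of each unit of subsidy.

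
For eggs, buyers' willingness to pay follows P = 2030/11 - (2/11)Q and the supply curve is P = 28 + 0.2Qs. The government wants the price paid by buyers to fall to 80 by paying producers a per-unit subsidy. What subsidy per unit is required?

At a buyer price of 80, quantity demanded is 1015 − 5.5·80 = 575.
Sellers supply 575 only when they receive Ps = 28 + 0.2·575 = 143.
s = Ps − Pb = 143 − 80 = 63.

Required subsidy s = 63 per unit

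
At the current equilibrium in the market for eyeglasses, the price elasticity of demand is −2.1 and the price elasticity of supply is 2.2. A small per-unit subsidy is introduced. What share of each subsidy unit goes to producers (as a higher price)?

Producer share = 21/43

For a small subsidy around the equilibrium, the benefit split depends on the relative slopes, which at a point are proportional to the elasticities.
Buyer share = εs/(εs + |εd|) = 2.2/(2.2 + 2.1) = 22/43; seller share = |εd|/(εs + |εd|) = 21/43.
So producers capture 21/43 of the subsidy.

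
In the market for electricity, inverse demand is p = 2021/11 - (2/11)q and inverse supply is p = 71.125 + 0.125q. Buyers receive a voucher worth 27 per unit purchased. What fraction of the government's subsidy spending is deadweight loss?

Pre-subsidy: 2021/11 - (2/11)q = 71.125 + 0.125q gives q* = 367 and p* = 117.
With the rebate, buyers effectively pay pb = ps − 27, where ps is the price sellers receive.
On the curves, pb = 2021/11 - (2/11)q and ps = 71.125 + 0.125q; the wedge ps − pb = 27 gives 71.125 + 0.125q − (2021/11 - (2/11)q) = 27, so q' = 455.
Then pb = 2021/11 − (2/11)·455 = 101 and ps = 71.125 + 0.125·455 = 128.
ΔCS = ½(367 + 455)(117 − 101) = 6576; ΔPS = ½(367 + 455)(128 − 117) = 4521.
Government spending = 27 × 455 = 12285.
DWL = ½ × 27 × (455 − 367) = 1188; fraction = 1188 / 12285 = 44/455.

DWL / government spending = 44/455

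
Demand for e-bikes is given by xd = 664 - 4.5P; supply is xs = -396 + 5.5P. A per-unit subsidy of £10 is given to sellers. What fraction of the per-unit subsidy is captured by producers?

Pre-subsidy: 664 - 4.5P = -396 + 5.5P gives P* = 106, x* = 187.
With the subsidy, sellers receive Ps = Pb + 10 for each unit, where Pb is the price buyers pay.
Supply in terms of Pb becomes xs = -396 + 5.5(Pb + 10) = -341 + 5.5Pb. Setting this equal to demand: 664 - 4.5Pb = -341 + 5.5Pb, so Pb = 100.5.
Sellers receive Ps = 100.5 + 10 = 110.5; x' = 664 − 4.5·100.5 = 211.75.
Buyers' price falls by P* − Pb = 106 − 100.5 = 5.5; sellers' price rises by Ps − P* = 110.5 − 106 = 4.5.
So producers capture 4.5/10 = 0.45 of each unit of subsidy.

Producer share = 0.45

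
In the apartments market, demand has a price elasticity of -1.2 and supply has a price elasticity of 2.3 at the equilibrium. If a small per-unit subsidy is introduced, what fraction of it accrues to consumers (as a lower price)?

Consumer share = 23/35

For a small subsidy around the equilibrium, the benefit split depends on the relative slopes, which at a point are proportional to the elasticities.
Buyer share = εs/(εs + |εd|) = 2.3/(2.3 + 1.2) = 23/35; seller share = |εd|/(εs + |εd|) = 12/35.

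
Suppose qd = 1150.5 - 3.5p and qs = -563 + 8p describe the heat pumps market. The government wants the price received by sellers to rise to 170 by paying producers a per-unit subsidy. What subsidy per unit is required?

At a seller price of 170, quantity supplied is -563 + 8·170 = 797.
Buyers absorb 797 only when they pay pb with 1150.5 − 3.5·pb = 797, i.e. pb = 101.
s = ps − pb = 170 − 101 = 69.

Required subsidy s = 69 per unit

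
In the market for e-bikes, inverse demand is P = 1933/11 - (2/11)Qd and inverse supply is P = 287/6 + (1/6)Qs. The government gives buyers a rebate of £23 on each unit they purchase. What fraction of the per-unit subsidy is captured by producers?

Producer share = 11/23

Pre-subsidy: 1933/11 - (2/11)Q = 287/6 + (1/6)Q gives Q* = 367 and P* = 109.
With the rebate, buyers effectively pay Pb = Ps − 23, where Ps is the price sellers receive.
On the curves, Pb = 1933/11 - (2/11)Q and Ps = 287/6 + (1/6)Q; the wedge Ps − Pb = 23 gives 287/6 + (1/6)Q − (1933/11 - (2/11)Q) = 23, so Q' = 433.
Then Pb = 1933/11 − (2/11)·433 = 97 and Ps = 287/6 + (1/6)·433 = 120.
Buyers' price falls by P* − Pb = 109 − 97 = 12; sellers' price rises by Ps − P* = 120 − 109 = 11.
So producers capture 11/23 = 11/23 of each unit of subsidy.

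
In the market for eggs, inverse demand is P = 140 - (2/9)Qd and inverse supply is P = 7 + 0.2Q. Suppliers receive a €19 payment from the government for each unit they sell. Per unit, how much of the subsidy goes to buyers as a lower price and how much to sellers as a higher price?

Buyers gain €10 per unit; sellers gain €9 per unit

Pre-subsidy: 140 - (2/9)Q = 7 + 0.2Q gives Q* = 315 and P* = 70.
With the subsidy, sellers receive Ps = Pb + 19 for each unit, where Pb is the price buyers pay.
On the curves, Pb = 140 - (2/9)Q and Ps = 7 + 0.2Q; the wedge Ps − Pb = 19 gives 7 + 0.2Q − (140 - (2/9)Q) = 19, so Q' = 360.
Then Pb = 140 − (2/9)·360 = 60 and Ps = 7 + 0.2·360 = 79.
Buyers' price falls by P* − Pb = 70 − 60 = 10; sellers' price rises by Ps − P* = 79 − 70 = 9.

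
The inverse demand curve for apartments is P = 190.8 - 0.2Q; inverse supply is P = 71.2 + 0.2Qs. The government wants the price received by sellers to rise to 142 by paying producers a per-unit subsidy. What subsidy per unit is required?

Required subsidy s = 22 per unit

At a seller price of 142, quantity supplied is -356 + 5·142 = 354.
Buyers absorb 354 only when they pay Pb = 190.8 − 0.2·354 = 120.
s = Ps − Pb = 142 − 120 = 22.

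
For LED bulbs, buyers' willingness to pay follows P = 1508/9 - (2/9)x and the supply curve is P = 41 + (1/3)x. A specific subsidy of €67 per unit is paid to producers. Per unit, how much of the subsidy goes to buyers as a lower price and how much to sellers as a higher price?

Buyers gain €26.8 per unit; sellers gain €40.2 per unit

Pre-subsidy: 1508/9 - (2/9)x = 41 + (1/3)x gives x* = 227.8 and P* = 1754/15.
With the subsidy, sellers receive Ps = Pb + 67 for each unit, where Pb is the price buyers pay.
On the curves, Pb = 1508/9 - (2/9)x and Ps = 41 + (1/3)x; the wedge Ps − Pb = 67 gives 41 + (1/3)x − (1508/9 - (2/9)x) = 67, so x' = 348.4.
Then Pb = 1508/9 − (2/9)·348.4 = 1352/15 and Ps = 41 + (1/3)·348.4 = 2357/15.
Buyers' price falls by P* − Pb = 1754/15 − 1352/15 = 26.8; sellers' price rises by Ps − P* = 2357/15 − 1754/15 = 40.2.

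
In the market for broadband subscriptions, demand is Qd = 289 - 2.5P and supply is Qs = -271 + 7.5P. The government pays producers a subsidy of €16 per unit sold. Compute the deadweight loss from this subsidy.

Deadweight loss = €240

Pre-subsidy: 289 - 2.5P = -271 + 7.5P gives P* = 56, Q* = 149.
With the subsidy, sellers receive Ps = Pb + 16 for each unit, where Pb is the price buyers pay.
Supply in terms of Pb becomes Qs = -271 + 7.5(Pb + 16) = -151 + 7.5Pb. Setting this equal to demand: 289 - 2.5Pb = -151 + 7.5Pb, so Pb = 44.
Sellers receive Ps = 44 + 16 = 60; Q' = 289 − 2.5·44 = 179.
The subsidy expands output by 179 − 149 = 30 past the efficient level; on those units the gap between marginal cost and willingness to pay runs from 0 up to 16.
DWL = ½ × 16 × 30 = 240.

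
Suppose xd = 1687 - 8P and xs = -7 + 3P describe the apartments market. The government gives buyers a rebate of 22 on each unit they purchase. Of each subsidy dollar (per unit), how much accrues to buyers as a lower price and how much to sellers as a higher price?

Buyers gain 6 per unit; sellers gain 16 per unit

Pre-subsidy: 1687 - 8P = -7 + 3P gives P* = 154, x* = 455.
With the rebate, buyers effectively pay Pb = Ps − 22, where Ps is the price sellers receive.
Demand in terms of Ps becomes xd = 1687 − 8(Ps − 22) = 1863 - 8Ps. Setting this equal to supply: 1863 - 8Ps = -7 + 3Ps, so Ps = 170.
Buyers pay Pb = 170 − 22 = 148; x' = -7 + 3·170 = 503.
Buyers' price falls by P* − Pb = 154 − 148 = 6; sellers' price rises by Ps − P* = 170 − 154 = 16.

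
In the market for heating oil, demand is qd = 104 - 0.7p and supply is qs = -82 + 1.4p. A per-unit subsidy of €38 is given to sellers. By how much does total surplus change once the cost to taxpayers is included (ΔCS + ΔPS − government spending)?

Net change in total surplus = -5054/15

Pre-subsidy: 104 - 0.7p = -82 + 1.4p gives p* = 620/7, q* = 42.
With the subsidy, sellers receive ps = pb + 38 for each unit, where pb is the price buyers pay.
Supply in terms of pb becomes qs = -82 + 1.4(pb + 38) = -28.8 + 1.4pb. Setting this equal to demand: 104 - 0.7pb = -28.8 + 1.4pb, so pb = 1328/21.
Sellers receive ps = 1328/21 + 38 = 2126/21; q' = 104 − 0.7·(1328/21) = 896/15.
ΔCS = ½(42 + 896/15)(620/7 − 1328/21) = 57988/45; ΔPS = ½(42 + 896/15)(2126/21 − 620/7) = 28994/45.
Government spending = 38 × 896/15 = 34048/15.
Net change = 57988/45 + 28994/45 − 34048/15 = -5054/15. The loss equals the DWL triangle ½·38·266/15.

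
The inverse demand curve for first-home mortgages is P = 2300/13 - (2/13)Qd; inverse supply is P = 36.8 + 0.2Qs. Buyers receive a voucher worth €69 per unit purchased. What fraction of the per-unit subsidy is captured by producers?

Producer share = 13/23

Pre-subsidy: 2300/13 - (2/13)Q = 36.8 + 0.2Q gives Q* = 396 and P* = 116.
With the rebate, buyers effectively pay Pb = Ps − 69, where Ps is the price sellers receive.
On the curves, Pb = 2300/13 - (2/13)Q and Ps = 36.8 + 0.2Q; the wedge Ps − Pb = 69 gives 36.8 + 0.2Q − (2300/13 - (2/13)Q) = 69, so Q' = 591.
Then Pb = 2300/13 − (2/13)·591 = 86 and Ps = 36.8 + 0.2·591 = 155.
Buyers' price falls by P* − Pb = 116 − 86 = 30; sellers' price rises by Ps − P* = 155 − 116 = 39.
So producers capture 39/69 = 13/23 of each unit of subsidy.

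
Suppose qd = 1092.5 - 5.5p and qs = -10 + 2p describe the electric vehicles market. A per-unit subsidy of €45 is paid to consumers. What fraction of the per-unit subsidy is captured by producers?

Pre-subsidy: 1092.5 - 5.5p = -10 + 2p gives p* = 147, q* = 284.
With the rebate, buyers effectively pay pb = ps − 45, where ps is the price sellers receive.
Demand in terms of ps becomes qd = 1092.5 − 5.5(ps − 45) = 1340 - 5.5ps. Setting this equal to supply: 1340 - 5.5ps = -10 + 2ps, so ps = 180.
Buyers pay pb = 180 − 45 = 135; q' = -10 + 2·180 = 350.
Buyers' price falls by p* − pb = 147 − 135 = 12; sellers' price rises by ps − p* = 180 − 147 = 33.
So producers capture 33/45 = 11/15 of each unit of subsidy.

Producer share = 11/15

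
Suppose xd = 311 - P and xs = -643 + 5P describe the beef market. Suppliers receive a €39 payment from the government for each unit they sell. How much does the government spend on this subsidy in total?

Pre-subsidy: 311 - P = -643 + 5P gives P* = 159, x* = 152.
With the subsidy, sellers receive Ps = Pb + 39 for each unit, where Pb is the price buyers pay.
Supply in terms of Pb becomes xs = -643 + 5(Pb + 39) = -448 + 5Pb. Setting this equal to demand: 311 - Pb = -448 + 5Pb, so Pb = 126.5.
Sellers receive Ps = 126.5 + 39 = 165.5; x' = 311 − 1·126.5 = 184.5.
Government outlay = subsidy × quantity = 39 × 184.5 = 7195.5.

Government cost = €7195.5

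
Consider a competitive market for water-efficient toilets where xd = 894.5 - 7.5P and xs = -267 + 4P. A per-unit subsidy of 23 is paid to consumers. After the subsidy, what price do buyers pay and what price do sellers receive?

Buyers pay 93; sellers receive 116

Pre-subsidy: 894.5 - 7.5P = -267 + 4P gives P* = 101, x* = 137.
With the rebate, buyers effectively pay Pb = Ps − 23, where Ps is the price sellers receive.
Demand in terms of Ps becomes xd = 894.5 − 7.5(Ps − 23) = 1067 - 7.5Ps. Setting this equal to supply: 1067 - 7.5Ps = -267 + 4Ps, so Ps = 116.
Buyers pay Pb = 116 − 23 = 93; x' = -267 + 4·116 = 197.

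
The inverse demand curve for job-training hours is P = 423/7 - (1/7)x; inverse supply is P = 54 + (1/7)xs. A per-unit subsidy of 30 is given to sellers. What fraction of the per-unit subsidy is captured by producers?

Producer share = 0.5

Pre-subsidy: 423/7 - (1/7)x = 54 + (1/7)x gives x* = 22.5 and P* = 801/14.
With the subsidy, sellers receive Ps = Pb + 30 for each unit, where Pb is the price buyers pay.
On the curves, Pb = 423/7 - (1/7)x and Ps = 54 + (1/7)x; the wedge Ps − Pb = 30 gives 54 + (1/7)x − (423/7 - (1/7)x) = 30, so x' = 127.5.
Then Pb = 423/7 − (1/7)·127.5 = 591/14 and Ps = 54 + (1/7)·127.5 = 1011/14.
Buyers' price falls by P* − Pb = 801/14 − 591/14 = 15; sellers' price rises by Ps − P* = 1011/14 − 801/14 = 15.
So producers capture 15/30 = 0.5 of each unit of subsidy.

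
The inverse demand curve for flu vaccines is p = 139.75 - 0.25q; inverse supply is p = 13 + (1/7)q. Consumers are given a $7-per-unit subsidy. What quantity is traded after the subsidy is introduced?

Pre-subsidy: 139.75 - 0.25q = 13 + (1/7)q gives q* = 3549/11 and p* = 650/11.
With the rebate, buyers effectively pay pb = ps − 7, where ps is the price sellers receive.
On the curves, pb = 139.75 - 0.25q and ps = 13 + (1/7)q; the wedge ps − pb = 7 gives 13 + (1/7)q − (139.75 - 0.25q) = 7, so q' = 3745/11.
Then pb = 139.75 − 0.25·(3745/11) = 601/11 and ps = 13 + (1/7)·(3745/11) = 678/11.

q' = 3745/11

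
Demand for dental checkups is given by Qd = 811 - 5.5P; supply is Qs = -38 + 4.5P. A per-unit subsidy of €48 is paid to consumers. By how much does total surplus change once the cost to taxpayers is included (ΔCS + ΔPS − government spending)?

Pre-subsidy: 811 - 5.5P = -38 + 4.5P gives P* = 84.9, Q* = 344.05.
With the rebate, buyers effectively pay Pb = Ps − 48, where Ps is the price sellers receive.
Demand in terms of Ps becomes Qd = 811 − 5.5(Ps − 48) = 1075 - 5.5Ps. Setting this equal to supply: 1075 - 5.5Ps = -38 + 4.5Ps, so Ps = 111.3.
Buyers pay Pb = 111.3 − 48 = 63.3; Q' = -38 + 4.5·111.3 = 462.85.
ΔCS = ½(344.05 + 462.85)(84.9 − 63.3) = 8714.52; ΔPS = ½(344.05 + 462.85)(111.3 − 84.9) = 10651.08.
Government spending = 48 × 462.85 = 22216.8.
Net change = 8714.52 + 10651.08 − 22216.8 = -2851.2. The loss equals the DWL triangle ½·48·118.8.

Net change in total surplus = -€2851.2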